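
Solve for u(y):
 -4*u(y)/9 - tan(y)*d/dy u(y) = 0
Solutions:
 u(y) = C1/sin(y)^(4/9)


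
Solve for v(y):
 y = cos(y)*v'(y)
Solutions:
 v(y) = C1 + Integral(y/cos(y), y)


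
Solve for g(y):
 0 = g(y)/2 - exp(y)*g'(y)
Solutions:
 g(y) = C1*exp(-exp(-y)/2)


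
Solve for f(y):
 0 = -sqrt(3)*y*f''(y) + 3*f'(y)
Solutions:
 f(y) = C1 + C2*y^(1 + sqrt(3))


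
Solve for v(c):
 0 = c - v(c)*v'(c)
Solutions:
 v(c) = -sqrt(C1 + c^2)
 v(c) = sqrt(C1 + c^2)


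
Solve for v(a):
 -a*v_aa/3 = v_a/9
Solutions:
 v(a) = C1 + C2*a^(2/3)


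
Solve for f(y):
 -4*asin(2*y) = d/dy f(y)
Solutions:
 f(y) = C1 - 4*y*asin(2*y) - 2*sqrt(1 - 4*y^2)


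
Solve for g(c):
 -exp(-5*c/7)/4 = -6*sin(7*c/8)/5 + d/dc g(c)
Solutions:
 g(c) = C1 - 48*cos(7*c/8)/35 + 7*exp(-5*c/7)/20


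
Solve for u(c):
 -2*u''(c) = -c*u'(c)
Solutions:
 u(c) = C1 + C2*erfi(c/2)


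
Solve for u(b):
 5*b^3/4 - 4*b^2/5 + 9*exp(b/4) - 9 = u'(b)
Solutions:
 u(b) = C1 + 5*b^4/16 - 4*b^3/15 - 9*b + 36*exp(b/4)


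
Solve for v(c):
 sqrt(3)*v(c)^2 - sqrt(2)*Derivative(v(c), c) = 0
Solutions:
 v(c) = -2/(C1 + sqrt(6)*c)


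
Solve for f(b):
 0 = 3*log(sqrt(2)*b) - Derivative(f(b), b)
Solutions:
 f(b) = C1 + 3*b*log(b) - 3*b + 3*b*log(2)/2


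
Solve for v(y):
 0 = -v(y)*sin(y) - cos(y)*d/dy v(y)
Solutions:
 v(y) = C1*cos(y)


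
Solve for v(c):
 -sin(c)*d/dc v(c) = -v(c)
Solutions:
 v(c) = C1*sqrt(cos(c) - 1)/sqrt(cos(c) + 1)


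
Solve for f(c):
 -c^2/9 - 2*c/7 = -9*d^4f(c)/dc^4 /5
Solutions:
 f(c) = C1 + C2*c + C3*c^2 + C4*c^3 + c^6/5832 + c^5/756


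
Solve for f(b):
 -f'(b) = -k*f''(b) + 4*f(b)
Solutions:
 f(b) = C1*exp(b*(1 - sqrt(16*k + 1))/(2*k)) + C2*exp(b*(sqrt(16*k + 1) + 1)/(2*k))


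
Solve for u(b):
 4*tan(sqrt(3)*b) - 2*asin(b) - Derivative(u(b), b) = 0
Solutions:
 u(b) = C1 - 2*b*asin(b) - 2*sqrt(1 - b^2) - 4*sqrt(3)*log(cos(sqrt(3)*b))/3


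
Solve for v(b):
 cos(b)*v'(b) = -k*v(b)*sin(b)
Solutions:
 v(b) = C1*exp(k*log(cos(b)))


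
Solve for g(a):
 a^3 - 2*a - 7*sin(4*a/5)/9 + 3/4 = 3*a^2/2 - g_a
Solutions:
 g(a) = C1 - a^4/4 + a^3/2 + a^2 - 3*a/4 - 35*cos(4*a/5)/36


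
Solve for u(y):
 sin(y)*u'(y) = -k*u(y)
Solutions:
 u(y) = C1*exp(k*(-log(cos(y) - 1) + log(cos(y) + 1))/2)


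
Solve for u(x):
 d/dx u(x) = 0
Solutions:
 u(x) = C1


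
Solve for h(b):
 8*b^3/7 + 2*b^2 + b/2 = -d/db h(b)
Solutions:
 h(b) = C1 - 2*b^4/7 - 2*b^3/3 - b^2/4


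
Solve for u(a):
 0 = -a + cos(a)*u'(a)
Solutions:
 u(a) = C1 + Integral(a/cos(a), a)


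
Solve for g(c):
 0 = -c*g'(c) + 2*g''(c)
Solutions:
 g(c) = C1 + C2*erfi(c/2)


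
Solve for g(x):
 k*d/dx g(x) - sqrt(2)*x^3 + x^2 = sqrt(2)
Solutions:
 g(x) = C1 + sqrt(2)*x^4/(4*k) - x^3/(3*k) + sqrt(2)*x/k


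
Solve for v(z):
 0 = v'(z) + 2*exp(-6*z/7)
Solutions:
 v(z) = C1 + 7*exp(-6*z/7)/3


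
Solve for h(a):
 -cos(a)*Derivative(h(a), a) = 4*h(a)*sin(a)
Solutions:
 h(a) = C1*cos(a)^4


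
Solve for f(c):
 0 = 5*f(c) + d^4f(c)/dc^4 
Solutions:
 f(c) = (C1*sin(sqrt(2)*5^(1/4)*c/2) + C2*cos(sqrt(2)*5^(1/4)*c/2))*exp(-sqrt(2)*5^(1/4)*c/2) + (C3*sin(sqrt(2)*5^(1/4)*c/2) + C4*cos(sqrt(2)*5^(1/4)*c/2))*exp(sqrt(2)*5^(1/4)*c/2)


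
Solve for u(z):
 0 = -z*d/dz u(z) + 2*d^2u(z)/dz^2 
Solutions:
 u(z) = C1 + C2*erfi(z/2)


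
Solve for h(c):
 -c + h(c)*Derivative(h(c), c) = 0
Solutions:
 h(c) = -sqrt(C1 + c^2)
 h(c) = sqrt(C1 + c^2)


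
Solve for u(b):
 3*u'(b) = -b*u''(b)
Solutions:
 u(b) = C1 + C2/b^2


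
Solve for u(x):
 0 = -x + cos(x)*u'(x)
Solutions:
 u(x) = C1 + Integral(x/cos(x), x)


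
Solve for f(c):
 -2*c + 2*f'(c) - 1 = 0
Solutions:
 f(c) = C1 + c^2/2 + c/2


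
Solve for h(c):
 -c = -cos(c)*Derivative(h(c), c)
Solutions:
 h(c) = C1 + Integral(c/cos(c), c)


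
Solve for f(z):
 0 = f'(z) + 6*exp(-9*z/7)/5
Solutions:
 f(z) = C1 + 14*exp(-9*z/7)/15


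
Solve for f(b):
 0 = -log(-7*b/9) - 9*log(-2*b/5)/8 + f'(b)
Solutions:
 f(b) = C1 + 17*b*log(-b)/8 + b*(-2*log(15) - 17/8 + log(2)/8 + 7*log(5)/8 + log(14))


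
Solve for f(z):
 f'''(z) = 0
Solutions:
 f(z) = C1 + C2*z + C3*z^2


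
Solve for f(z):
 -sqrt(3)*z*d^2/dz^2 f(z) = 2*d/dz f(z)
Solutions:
 f(z) = C1 + C2*z^(1 - 2*sqrt(3)/3)


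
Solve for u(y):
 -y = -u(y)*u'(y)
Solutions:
 u(y) = -sqrt(C1 + y^2)
 u(y) = sqrt(C1 + y^2)


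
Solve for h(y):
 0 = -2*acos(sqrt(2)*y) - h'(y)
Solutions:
 h(y) = C1 - 2*y*acos(sqrt(2)*y) + sqrt(2)*sqrt(1 - 2*y^2)


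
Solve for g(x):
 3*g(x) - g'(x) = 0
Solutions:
 g(x) = C1*exp(3*x)


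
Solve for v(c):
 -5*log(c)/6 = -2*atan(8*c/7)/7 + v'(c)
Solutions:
 v(c) = C1 - 5*c*log(c)/6 + 2*c*atan(8*c/7)/7 + 5*c/6 - log(64*c^2 + 49)/8


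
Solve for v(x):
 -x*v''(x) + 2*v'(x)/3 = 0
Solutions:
 v(x) = C1 + C2*x^(5/3)


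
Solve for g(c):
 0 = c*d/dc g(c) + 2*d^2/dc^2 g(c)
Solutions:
 g(c) = C1 + C2*erf(c/2)


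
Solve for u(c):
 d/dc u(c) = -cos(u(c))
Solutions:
 u(c) = pi - asin((C1 + exp(2*c))/(C1 - exp(2*c)))
 u(c) = asin((C1 + exp(2*c))/(C1 - exp(2*c)))


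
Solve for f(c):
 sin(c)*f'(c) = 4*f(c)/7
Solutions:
 f(c) = C1*(cos(c) - 1)^(2/7)/(cos(c) + 1)^(2/7)


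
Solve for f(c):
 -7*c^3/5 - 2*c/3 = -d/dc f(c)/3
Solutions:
 f(c) = C1 + 21*c^4/20 + c^2


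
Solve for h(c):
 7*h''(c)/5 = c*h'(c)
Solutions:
 h(c) = C1 + C2*erfi(sqrt(70)*c/14)


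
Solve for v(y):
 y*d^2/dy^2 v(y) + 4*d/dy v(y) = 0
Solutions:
 v(y) = C1 + C2/y^3


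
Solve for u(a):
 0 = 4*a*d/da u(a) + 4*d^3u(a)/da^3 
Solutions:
 u(a) = C1 + Integral(C2*airyai(-a) + C3*airybi(-a), a)


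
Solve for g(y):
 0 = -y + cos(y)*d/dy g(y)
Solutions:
 g(y) = C1 + Integral(y/cos(y), y)


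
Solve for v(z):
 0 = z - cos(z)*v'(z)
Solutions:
 v(z) = C1 + Integral(z/cos(z), z)


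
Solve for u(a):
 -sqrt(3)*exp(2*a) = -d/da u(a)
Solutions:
 u(a) = C1 + sqrt(3)*exp(2*a)/2


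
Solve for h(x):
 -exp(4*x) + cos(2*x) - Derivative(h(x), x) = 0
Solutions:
 h(x) = C1 - exp(4*x)/4 + sin(2*x)/2


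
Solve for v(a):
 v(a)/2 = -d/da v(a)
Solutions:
 v(a) = C1*exp(-a/2)


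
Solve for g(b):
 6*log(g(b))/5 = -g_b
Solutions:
 li(g(b)) = C1 - 6*b/5


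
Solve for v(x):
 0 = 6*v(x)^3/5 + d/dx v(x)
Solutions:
 v(x) = -sqrt(10)*sqrt(-1/(C1 - 6*x))/2
 v(x) = sqrt(10)*sqrt(-1/(C1 - 6*x))/2


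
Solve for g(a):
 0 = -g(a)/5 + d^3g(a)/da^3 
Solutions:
 g(a) = C3*exp(5^(2/3)*a/5) + (C1*sin(sqrt(3)*5^(2/3)*a/10) + C2*cos(sqrt(3)*5^(2/3)*a/10))*exp(-5^(2/3)*a/10)


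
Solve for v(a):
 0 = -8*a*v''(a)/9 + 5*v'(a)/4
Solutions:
 v(a) = C1 + C2*a^(77/32)


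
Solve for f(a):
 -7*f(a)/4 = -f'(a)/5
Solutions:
 f(a) = C1*exp(35*a/4)


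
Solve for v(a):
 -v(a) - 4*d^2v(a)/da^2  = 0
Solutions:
 v(a) = C1*sin(a/2) + C2*cos(a/2)


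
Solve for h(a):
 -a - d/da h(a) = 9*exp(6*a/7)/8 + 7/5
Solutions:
 h(a) = C1 - a^2/2 - 7*a/5 - 21*exp(6*a/7)/16


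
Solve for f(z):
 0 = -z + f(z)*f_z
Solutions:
 f(z) = -sqrt(C1 + z^2)
 f(z) = sqrt(C1 + z^2)


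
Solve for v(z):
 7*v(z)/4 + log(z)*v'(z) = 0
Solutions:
 v(z) = C1*exp(-7*li(z)/4)


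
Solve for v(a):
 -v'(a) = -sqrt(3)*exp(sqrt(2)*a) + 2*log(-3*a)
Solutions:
 v(a) = C1 - 2*a*log(-a) + 2*a*(1 - log(3)) + sqrt(6)*exp(sqrt(2)*a)/2


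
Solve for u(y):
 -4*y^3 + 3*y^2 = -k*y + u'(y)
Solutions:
 u(y) = C1 + k*y^2/2 - y^4 + y^3


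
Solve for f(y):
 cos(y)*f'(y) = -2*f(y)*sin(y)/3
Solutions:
 f(y) = C1*cos(y)^(2/3)


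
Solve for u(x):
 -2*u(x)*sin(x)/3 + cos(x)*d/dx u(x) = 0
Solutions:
 u(x) = C1/cos(x)^(2/3)


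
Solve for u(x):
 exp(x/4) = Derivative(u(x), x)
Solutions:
 u(x) = C1 + 4*exp(x/4)


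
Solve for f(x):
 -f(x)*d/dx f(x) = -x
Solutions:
 f(x) = -sqrt(C1 + x^2)
 f(x) = sqrt(C1 + x^2)


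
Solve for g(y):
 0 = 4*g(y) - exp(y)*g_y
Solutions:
 g(y) = C1*exp(-4*exp(-y))


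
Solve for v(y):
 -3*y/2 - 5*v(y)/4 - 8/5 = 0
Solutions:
 v(y) = -6*y/5 - 32/25


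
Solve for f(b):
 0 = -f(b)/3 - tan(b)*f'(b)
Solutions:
 f(b) = C1/sin(b)^(1/3)


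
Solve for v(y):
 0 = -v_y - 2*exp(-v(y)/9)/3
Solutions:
 v(y) = 9*log(C1 - 2*y/27)


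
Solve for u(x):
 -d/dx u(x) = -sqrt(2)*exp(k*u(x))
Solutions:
 u(x) = Piecewise((log(-1/(C1*k + sqrt(2)*k*x))/k, Ne(k, 0)), (nan, True))
 u(x) = Piecewise((C1 + sqrt(2)*x, Eq(k, 0)), (nan, True))


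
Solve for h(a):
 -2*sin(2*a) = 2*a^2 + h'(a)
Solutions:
 h(a) = C1 - 2*a^3/3 + cos(2*a)


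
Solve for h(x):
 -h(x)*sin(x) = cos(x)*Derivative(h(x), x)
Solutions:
 h(x) = C1*cos(x)


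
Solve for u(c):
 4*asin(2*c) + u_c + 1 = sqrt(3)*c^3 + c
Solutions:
 u(c) = C1 + sqrt(3)*c^4/4 + c^2/2 - 4*c*asin(2*c) - c - 2*sqrt(1 - 4*c^2)


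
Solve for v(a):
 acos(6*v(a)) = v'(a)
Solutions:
 Integral(1/acos(6*_y), (_y, v(a))) = C1 + a


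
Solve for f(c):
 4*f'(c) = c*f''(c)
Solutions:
 f(c) = C1 + C2*c^5


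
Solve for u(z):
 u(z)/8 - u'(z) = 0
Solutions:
 u(z) = C1*exp(z/8)


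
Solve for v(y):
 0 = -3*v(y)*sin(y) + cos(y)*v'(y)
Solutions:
 v(y) = C1/cos(y)^3


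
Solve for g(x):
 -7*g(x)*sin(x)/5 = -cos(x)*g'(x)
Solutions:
 g(x) = C1/cos(x)^(7/5)


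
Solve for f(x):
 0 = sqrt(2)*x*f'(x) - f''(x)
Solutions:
 f(x) = C1 + C2*erfi(2^(3/4)*x/2)


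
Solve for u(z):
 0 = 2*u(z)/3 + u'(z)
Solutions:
 u(z) = C1*exp(-2*z/3)


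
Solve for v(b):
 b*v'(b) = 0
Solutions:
 v(b) = C1


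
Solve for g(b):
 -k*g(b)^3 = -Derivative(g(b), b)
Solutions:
 g(b) = -sqrt(2)*sqrt(-1/(C1 + b*k))/2
 g(b) = sqrt(2)*sqrt(-1/(C1 + b*k))/2


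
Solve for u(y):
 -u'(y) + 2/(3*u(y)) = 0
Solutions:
 u(y) = -sqrt(C1 + 12*y)/3
 u(y) = sqrt(C1 + 12*y)/3


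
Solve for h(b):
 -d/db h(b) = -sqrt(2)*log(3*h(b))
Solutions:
 -sqrt(2)*Integral(1/(log(_y) + log(3)), (_y, h(b)))/2 = C1 - b


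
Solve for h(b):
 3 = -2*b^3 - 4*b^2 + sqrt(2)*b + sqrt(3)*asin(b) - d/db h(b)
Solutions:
 h(b) = C1 - b^4/2 - 4*b^3/3 + sqrt(2)*b^2/2 - 3*b + sqrt(3)*(b*asin(b) + sqrt(1 - b^2))


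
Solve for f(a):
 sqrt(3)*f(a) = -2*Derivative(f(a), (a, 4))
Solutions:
 f(a) = (C1*sin(2^(1/4)*3^(1/8)*a/2) + C2*cos(2^(1/4)*3^(1/8)*a/2))*exp(-2^(1/4)*3^(1/8)*a/2) + (C3*sin(2^(1/4)*3^(1/8)*a/2) + C4*cos(2^(1/4)*3^(1/8)*a/2))*exp(2^(1/4)*3^(1/8)*a/2)


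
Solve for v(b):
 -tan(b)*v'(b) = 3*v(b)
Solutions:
 v(b) = C1/sin(b)^3


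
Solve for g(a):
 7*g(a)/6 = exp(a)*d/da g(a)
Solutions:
 g(a) = C1*exp(-7*exp(-a)/6)


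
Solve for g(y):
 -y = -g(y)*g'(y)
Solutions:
 g(y) = -sqrt(C1 + y^2)
 g(y) = sqrt(C1 + y^2)


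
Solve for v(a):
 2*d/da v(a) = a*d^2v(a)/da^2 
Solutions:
 v(a) = C1 + C2*a^3


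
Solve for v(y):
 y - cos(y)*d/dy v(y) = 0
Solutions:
 v(y) = C1 + Integral(y/cos(y), y)


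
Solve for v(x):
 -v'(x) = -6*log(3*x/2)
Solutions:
 v(x) = C1 + 6*x*log(x) - 6*x + x*log(729/64)


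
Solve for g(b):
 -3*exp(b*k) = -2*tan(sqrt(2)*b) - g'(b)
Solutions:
 g(b) = C1 + 3*Piecewise((exp(b*k)/k, Ne(k, 0)), (b, True)) + sqrt(2)*log(cos(sqrt(2)*b))


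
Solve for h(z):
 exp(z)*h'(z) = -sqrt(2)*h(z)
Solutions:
 h(z) = C1*exp(sqrt(2)*exp(-z))


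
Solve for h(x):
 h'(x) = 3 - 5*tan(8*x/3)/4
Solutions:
 h(x) = C1 + 3*x + 15*log(cos(8*x/3))/32


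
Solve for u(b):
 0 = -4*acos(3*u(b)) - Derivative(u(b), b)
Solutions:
 Integral(1/acos(3*_y), (_y, u(b))) = C1 - 4*b


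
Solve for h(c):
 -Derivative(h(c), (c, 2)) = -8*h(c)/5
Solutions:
 h(c) = C1*exp(-2*sqrt(10)*c/5) + C2*exp(2*sqrt(10)*c/5)


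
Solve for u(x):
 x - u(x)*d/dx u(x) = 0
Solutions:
 u(x) = -sqrt(C1 + x^2)
 u(x) = sqrt(C1 + x^2)


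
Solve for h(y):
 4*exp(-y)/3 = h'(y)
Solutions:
 h(y) = C1 - 4*exp(-y)/3


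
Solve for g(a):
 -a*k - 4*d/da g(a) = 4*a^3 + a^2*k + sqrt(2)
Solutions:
 g(a) = C1 - a^4/4 - a^3*k/12 - a^2*k/8 - sqrt(2)*a/4


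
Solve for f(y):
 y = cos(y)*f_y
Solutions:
 f(y) = C1 + Integral(y/cos(y), y)


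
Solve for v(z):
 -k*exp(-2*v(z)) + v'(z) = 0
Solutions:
 v(z) = log(-sqrt(C1 + 2*k*z))
 v(z) = log(C1 + 2*k*z)/2


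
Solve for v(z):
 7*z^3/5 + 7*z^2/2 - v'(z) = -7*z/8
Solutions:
 v(z) = C1 + 7*z^4/20 + 7*z^3/6 + 7*z^2/16


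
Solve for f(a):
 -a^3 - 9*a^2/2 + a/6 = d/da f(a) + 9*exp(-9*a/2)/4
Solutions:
 f(a) = C1 - a^4/4 - 3*a^3/2 + a^2/12 + exp(-9*a/2)/2


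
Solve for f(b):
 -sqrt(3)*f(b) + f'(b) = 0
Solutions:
 f(b) = C1*exp(sqrt(3)*b)


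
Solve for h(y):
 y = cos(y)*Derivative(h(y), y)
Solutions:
 h(y) = C1 + Integral(y/cos(y), y)


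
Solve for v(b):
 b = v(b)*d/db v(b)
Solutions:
 v(b) = -sqrt(C1 + b^2)
 v(b) = sqrt(C1 + b^2)


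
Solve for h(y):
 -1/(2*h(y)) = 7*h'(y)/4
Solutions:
 h(y) = -sqrt(C1 - 28*y)/7
 h(y) = sqrt(C1 - 28*y)/7


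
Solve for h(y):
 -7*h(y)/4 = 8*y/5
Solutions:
 h(y) = -32*y/35


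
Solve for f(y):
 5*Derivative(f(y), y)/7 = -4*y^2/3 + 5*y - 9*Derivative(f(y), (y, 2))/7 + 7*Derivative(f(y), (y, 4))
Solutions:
 f(y) = C1 + C2*exp(-2^(1/3)*y*(6/(sqrt(1117) + 35)^(1/3) + 2^(1/3)*(sqrt(1117) + 35)^(1/3))/28)*sin(2^(1/3)*sqrt(3)*y*(-2^(1/3)*(sqrt(1117) + 35)^(1/3) + 6/(sqrt(1117) + 35)^(1/3))/28) + C3*exp(-2^(1/3)*y*(6/(sqrt(1117) + 35)^(1/3) + 2^(1/3)*(sqrt(1117) + 35)^(1/3))/28)*cos(2^(1/3)*sqrt(3)*y*(-2^(1/3)*(sqrt(1117) + 35)^(1/3) + 6/(sqrt(1117) + 35)^(1/3))/28) + C4*exp(2^(1/3)*y*(6/(sqrt(1117) + 35)^(1/3) + 2^(1/3)*(sqrt(1117) + 35)^(1/3))/14) - 28*y^3/45 + 343*y^2/50 - 3087*y/125


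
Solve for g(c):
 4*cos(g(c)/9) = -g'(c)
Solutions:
 4*c - 9*log(sin(g(c)/9) - 1)/2 + 9*log(sin(g(c)/9) + 1)/2 = C1


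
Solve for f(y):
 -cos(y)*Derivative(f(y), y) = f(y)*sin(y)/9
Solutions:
 f(y) = C1*cos(y)^(1/9)


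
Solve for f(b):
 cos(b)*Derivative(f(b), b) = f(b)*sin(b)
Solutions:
 f(b) = C1/cos(b)


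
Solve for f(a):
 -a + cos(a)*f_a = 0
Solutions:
 f(a) = C1 + Integral(a/cos(a), a)


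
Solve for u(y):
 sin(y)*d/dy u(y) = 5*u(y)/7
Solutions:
 u(y) = C1*(cos(y) - 1)^(5/14)/(cos(y) + 1)^(5/14)


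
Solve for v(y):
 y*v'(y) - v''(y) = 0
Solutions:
 v(y) = C1 + C2*erfi(sqrt(2)*y/2)


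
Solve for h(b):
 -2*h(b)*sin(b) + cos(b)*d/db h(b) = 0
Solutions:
 h(b) = C1/cos(b)^2


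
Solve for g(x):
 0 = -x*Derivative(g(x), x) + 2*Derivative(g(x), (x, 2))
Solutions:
 g(x) = C1 + C2*erfi(x/2)


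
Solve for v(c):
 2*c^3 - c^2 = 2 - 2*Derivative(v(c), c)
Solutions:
 v(c) = C1 - c^4/4 + c^3/6 + c


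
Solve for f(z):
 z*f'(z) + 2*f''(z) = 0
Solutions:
 f(z) = C1 + C2*erf(z/2)


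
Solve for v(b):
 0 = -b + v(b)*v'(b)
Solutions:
 v(b) = -sqrt(C1 + b^2)
 v(b) = sqrt(C1 + b^2)


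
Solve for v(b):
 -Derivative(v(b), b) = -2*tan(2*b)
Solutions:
 v(b) = C1 - log(cos(2*b))


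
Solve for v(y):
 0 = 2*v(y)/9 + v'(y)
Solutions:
 v(y) = C1*exp(-2*y/9)


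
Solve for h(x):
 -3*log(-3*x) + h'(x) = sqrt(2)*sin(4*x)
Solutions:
 h(x) = C1 + 3*x*log(-x) - 3*x + 3*x*log(3) - sqrt(2)*cos(4*x)/4


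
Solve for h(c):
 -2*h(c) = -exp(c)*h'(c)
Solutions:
 h(c) = C1*exp(-2*exp(-c))


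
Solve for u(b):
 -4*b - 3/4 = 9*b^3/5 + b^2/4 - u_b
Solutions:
 u(b) = C1 + 9*b^4/20 + b^3/12 + 2*b^2 + 3*b/4


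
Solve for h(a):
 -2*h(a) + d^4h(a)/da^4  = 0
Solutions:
 h(a) = C1*exp(-2^(1/4)*a) + C2*exp(2^(1/4)*a) + C3*sin(2^(1/4)*a) + C4*cos(2^(1/4)*a)


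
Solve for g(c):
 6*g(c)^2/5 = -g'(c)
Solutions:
 g(c) = 5/(C1 + 6*c)


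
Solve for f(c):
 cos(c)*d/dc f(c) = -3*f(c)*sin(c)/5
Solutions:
 f(c) = C1*cos(c)^(3/5)


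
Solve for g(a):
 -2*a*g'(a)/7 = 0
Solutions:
 g(a) = C1


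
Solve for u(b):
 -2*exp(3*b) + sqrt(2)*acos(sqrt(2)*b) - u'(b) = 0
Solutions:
 u(b) = C1 + sqrt(2)*(b*acos(sqrt(2)*b) - sqrt(2)*sqrt(1 - 2*b^2)/2) - 2*exp(3*b)/3


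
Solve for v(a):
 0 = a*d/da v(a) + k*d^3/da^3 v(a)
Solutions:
 v(a) = C1 + Integral(C2*airyai(a*(-1/k)^(1/3)) + C3*airybi(a*(-1/k)^(1/3)), a)


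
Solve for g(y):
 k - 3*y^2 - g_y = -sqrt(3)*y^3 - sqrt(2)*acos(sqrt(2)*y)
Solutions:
 g(y) = C1 + k*y + sqrt(3)*y^4/4 - y^3 + sqrt(2)*(y*acos(sqrt(2)*y) - sqrt(2)*sqrt(1 - 2*y^2)/2)


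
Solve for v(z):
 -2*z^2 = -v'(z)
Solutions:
 v(z) = C1 + 2*z^3/3


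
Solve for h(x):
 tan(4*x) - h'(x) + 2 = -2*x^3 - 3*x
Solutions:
 h(x) = C1 + x^4/2 + 3*x^2/2 + 2*x - log(cos(4*x))/4


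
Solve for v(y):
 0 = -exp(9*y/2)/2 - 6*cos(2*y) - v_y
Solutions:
 v(y) = C1 - exp(9*y/2)/9 - 3*sin(2*y)


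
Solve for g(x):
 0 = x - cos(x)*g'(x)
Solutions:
 g(x) = C1 + Integral(x/cos(x), x)


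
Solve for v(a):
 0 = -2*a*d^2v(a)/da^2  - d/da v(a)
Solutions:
 v(a) = C1 + C2*sqrt(a)


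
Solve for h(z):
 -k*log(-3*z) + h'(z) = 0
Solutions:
 h(z) = C1 + k*z*log(-z) + k*z*(-1 + log(3))


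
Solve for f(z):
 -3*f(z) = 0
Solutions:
 f(z) = 0


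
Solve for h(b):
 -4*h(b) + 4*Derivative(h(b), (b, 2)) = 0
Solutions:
 h(b) = C1*exp(-b) + C2*exp(b)


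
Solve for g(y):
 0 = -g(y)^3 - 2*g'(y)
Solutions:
 g(y) = -sqrt(-1/(C1 - y))
 g(y) = sqrt(-1/(C1 - y))


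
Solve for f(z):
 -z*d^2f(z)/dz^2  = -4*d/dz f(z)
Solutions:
 f(z) = C1 + C2*z^5


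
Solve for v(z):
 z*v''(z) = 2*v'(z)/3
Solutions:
 v(z) = C1 + C2*z^(5/3)


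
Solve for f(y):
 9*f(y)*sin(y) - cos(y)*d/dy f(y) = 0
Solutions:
 f(y) = C1/cos(y)^9


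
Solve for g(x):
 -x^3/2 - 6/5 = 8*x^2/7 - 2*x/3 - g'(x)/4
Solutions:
 g(x) = C1 + x^4/2 + 32*x^3/21 - 4*x^2/3 + 24*x/5


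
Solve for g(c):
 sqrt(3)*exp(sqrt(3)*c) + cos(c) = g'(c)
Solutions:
 g(c) = C1 + exp(sqrt(3)*c) + sin(c)


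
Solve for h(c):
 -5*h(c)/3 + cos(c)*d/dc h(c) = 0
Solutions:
 h(c) = C1*(sin(c) + 1)^(5/6)/(sin(c) - 1)^(5/6)


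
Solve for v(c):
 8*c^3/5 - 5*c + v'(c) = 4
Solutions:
 v(c) = C1 - 2*c^4/5 + 5*c^2/2 + 4*c


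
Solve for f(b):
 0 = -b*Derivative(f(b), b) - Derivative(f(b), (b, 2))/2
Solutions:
 f(b) = C1 + C2*erf(b)


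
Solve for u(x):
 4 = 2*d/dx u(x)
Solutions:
 u(x) = C1 + 2*x


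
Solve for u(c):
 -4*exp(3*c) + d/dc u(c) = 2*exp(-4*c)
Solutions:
 u(c) = C1 + 4*exp(3*c)/3 - exp(-4*c)/2


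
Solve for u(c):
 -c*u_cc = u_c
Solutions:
 u(c) = C1 + C2*log(c)


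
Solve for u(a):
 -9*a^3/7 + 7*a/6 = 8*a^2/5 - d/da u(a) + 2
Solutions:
 u(a) = C1 + 9*a^4/28 + 8*a^3/15 - 7*a^2/12 + 2*a


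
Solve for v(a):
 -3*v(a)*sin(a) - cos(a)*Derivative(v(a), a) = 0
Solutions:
 v(a) = C1*cos(a)^3


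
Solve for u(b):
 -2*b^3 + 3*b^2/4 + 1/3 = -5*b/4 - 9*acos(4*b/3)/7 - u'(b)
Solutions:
 u(b) = C1 + b^4/2 - b^3/4 - 5*b^2/8 - 9*b*acos(4*b/3)/7 - b/3 + 9*sqrt(9 - 16*b^2)/28


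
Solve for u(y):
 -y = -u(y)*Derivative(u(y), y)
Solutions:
 u(y) = -sqrt(C1 + y^2)
 u(y) = sqrt(C1 + y^2)


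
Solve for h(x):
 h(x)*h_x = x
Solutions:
 h(x) = -sqrt(C1 + x^2)
 h(x) = sqrt(C1 + x^2)


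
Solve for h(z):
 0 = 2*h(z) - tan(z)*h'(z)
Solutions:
 h(z) = C1*sin(z)^2


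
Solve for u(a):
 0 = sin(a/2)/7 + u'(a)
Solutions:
 u(a) = C1 + 2*cos(a/2)/7


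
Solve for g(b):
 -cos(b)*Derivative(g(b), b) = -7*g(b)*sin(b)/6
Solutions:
 g(b) = C1/cos(b)^(7/6)


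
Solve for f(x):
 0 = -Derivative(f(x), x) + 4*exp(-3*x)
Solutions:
 f(x) = C1 - 4*exp(-3*x)/3


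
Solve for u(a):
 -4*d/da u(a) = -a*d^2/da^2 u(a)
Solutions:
 u(a) = C1 + C2*a^5


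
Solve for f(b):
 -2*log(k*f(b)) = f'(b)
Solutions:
 li(k*f(b))/k = C1 - 2*b


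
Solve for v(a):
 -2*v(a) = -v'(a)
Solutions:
 v(a) = C1*exp(2*a)


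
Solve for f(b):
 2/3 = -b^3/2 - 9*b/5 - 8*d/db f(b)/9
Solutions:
 f(b) = C1 - 9*b^4/64 - 81*b^2/80 - 3*b/4


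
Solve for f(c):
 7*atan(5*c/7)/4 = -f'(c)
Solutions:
 f(c) = C1 - 7*c*atan(5*c/7)/4 + 49*log(25*c^2 + 49)/40


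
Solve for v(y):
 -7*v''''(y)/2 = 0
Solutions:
 v(y) = C1 + C2*y + C3*y^2 + C4*y^3


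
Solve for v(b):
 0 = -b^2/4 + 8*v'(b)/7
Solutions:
 v(b) = C1 + 7*b^3/96


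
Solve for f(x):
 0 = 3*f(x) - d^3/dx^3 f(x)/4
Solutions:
 f(x) = C3*exp(12^(1/3)*x) + (C1*sin(2^(2/3)*3^(5/6)*x/2) + C2*cos(2^(2/3)*3^(5/6)*x/2))*exp(-12^(1/3)*x/2)


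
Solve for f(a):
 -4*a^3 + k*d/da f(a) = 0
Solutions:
 f(a) = C1 + a^4/k


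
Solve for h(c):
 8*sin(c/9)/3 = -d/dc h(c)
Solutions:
 h(c) = C1 + 24*cos(c/9)


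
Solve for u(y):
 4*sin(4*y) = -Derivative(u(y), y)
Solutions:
 u(y) = C1 + cos(4*y)


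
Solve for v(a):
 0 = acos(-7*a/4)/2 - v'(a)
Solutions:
 v(a) = C1 + a*acos(-7*a/4)/2 + sqrt(16 - 49*a^2)/14


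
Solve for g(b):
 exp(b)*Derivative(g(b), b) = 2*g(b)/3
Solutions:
 g(b) = C1*exp(-2*exp(-b)/3)


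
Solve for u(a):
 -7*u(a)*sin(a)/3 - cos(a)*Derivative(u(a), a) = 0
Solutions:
 u(a) = C1*cos(a)^(7/3)


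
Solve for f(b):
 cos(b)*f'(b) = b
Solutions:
 f(b) = C1 + Integral(b/cos(b), b)


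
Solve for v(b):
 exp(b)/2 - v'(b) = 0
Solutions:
 v(b) = C1 + exp(b)/2


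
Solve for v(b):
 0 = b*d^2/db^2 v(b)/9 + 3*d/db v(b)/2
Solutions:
 v(b) = C1 + C2/b^(25/2)


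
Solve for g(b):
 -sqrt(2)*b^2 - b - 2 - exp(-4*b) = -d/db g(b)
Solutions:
 g(b) = C1 + sqrt(2)*b^3/3 + b^2/2 + 2*b - exp(-4*b)/4


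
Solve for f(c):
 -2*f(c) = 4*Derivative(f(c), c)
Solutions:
 f(c) = C1*exp(-c/2)


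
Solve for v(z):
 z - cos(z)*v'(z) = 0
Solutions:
 v(z) = C1 + Integral(z/cos(z), z)


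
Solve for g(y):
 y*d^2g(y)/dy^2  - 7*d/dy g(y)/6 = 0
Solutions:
 g(y) = C1 + C2*y^(13/6)


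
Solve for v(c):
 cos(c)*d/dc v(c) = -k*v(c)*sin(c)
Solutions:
 v(c) = C1*exp(k*log(cos(c)))


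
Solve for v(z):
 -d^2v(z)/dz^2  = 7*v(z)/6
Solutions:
 v(z) = C1*sin(sqrt(42)*z/6) + C2*cos(sqrt(42)*z/6)


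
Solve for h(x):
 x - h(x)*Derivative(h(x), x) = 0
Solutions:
 h(x) = -sqrt(C1 + x^2)
 h(x) = sqrt(C1 + x^2)


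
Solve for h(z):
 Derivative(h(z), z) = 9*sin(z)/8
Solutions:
 h(z) = C1 - 9*cos(z)/8


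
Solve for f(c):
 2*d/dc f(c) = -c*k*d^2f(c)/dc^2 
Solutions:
 f(c) = C1 + c^(((re(k) - 2)*re(k) + im(k)^2)/(re(k)^2 + im(k)^2))*(C2*sin(2*log(c)*Abs(im(k))/(re(k)^2 + im(k)^2)) + C3*cos(2*log(c)*im(k)/(re(k)^2 + im(k)^2)))


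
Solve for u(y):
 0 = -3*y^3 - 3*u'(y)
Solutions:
 u(y) = C1 - y^4/4


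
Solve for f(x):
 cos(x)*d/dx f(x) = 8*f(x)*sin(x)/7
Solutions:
 f(x) = C1/cos(x)^(8/7)


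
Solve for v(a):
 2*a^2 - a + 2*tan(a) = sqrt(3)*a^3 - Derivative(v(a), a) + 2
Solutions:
 v(a) = C1 + sqrt(3)*a^4/4 - 2*a^3/3 + a^2/2 + 2*a + 2*log(cos(a))


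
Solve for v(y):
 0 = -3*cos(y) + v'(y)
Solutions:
 v(y) = C1 + 3*sin(y)


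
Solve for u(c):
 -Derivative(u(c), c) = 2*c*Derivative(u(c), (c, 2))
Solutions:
 u(c) = C1 + C2*sqrt(c)


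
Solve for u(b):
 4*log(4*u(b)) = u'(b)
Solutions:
 -Integral(1/(log(_y) + 2*log(2)), (_y, u(b)))/4 = C1 - b


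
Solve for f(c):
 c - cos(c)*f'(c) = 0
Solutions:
 f(c) = C1 + Integral(c/cos(c), c)


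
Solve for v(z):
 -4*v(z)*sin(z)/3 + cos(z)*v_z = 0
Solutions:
 v(z) = C1/cos(z)^(4/3)


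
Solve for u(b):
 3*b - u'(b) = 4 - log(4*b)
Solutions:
 u(b) = C1 + 3*b^2/2 + b*log(b) - 5*b + b*log(4)


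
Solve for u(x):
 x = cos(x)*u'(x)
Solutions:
 u(x) = C1 + Integral(x/cos(x), x)


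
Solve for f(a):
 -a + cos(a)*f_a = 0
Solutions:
 f(a) = C1 + Integral(a/cos(a), a)


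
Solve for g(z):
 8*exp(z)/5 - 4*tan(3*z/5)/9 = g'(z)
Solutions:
 g(z) = C1 + 8*exp(z)/5 + 20*log(cos(3*z/5))/27


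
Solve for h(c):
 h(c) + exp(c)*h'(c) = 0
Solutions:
 h(c) = C1*exp(exp(-c))


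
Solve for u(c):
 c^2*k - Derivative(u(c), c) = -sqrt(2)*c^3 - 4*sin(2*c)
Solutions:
 u(c) = C1 + sqrt(2)*c^4/4 + c^3*k/3 - 2*cos(2*c)


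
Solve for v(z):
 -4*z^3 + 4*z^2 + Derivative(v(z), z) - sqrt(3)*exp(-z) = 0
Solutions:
 v(z) = C1 + z^4 - 4*z^3/3 - sqrt(3)*exp(-z)


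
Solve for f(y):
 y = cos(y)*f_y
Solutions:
 f(y) = C1 + Integral(y/cos(y), y)


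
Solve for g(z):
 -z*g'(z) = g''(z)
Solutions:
 g(z) = C1 + C2*erf(sqrt(2)*z/2)


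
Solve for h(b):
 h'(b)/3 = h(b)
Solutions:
 h(b) = C1*exp(3*b)


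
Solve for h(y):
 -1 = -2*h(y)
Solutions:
 h(y) = 1/2


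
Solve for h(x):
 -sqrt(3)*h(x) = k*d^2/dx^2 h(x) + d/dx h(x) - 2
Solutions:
 h(x) = C1*exp(x*(sqrt(-4*sqrt(3)*k + 1) - 1)/(2*k)) + C2*exp(-x*(sqrt(-4*sqrt(3)*k + 1) + 1)/(2*k)) + 2*sqrt(3)/3


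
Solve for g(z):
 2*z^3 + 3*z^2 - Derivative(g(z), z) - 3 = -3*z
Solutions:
 g(z) = C1 + z^4/2 + z^3 + 3*z^2/2 - 3*z


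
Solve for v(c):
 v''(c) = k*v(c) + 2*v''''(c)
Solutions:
 v(c) = C1*exp(-c*sqrt(1 - sqrt(1 - 8*k))/2) + C2*exp(c*sqrt(1 - sqrt(1 - 8*k))/2) + C3*exp(-c*sqrt(sqrt(1 - 8*k) + 1)/2) + C4*exp(c*sqrt(sqrt(1 - 8*k) + 1)/2)


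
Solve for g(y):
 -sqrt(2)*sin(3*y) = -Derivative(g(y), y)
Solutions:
 g(y) = C1 - sqrt(2)*cos(3*y)/3


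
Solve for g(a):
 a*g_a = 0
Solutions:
 g(a) = C1


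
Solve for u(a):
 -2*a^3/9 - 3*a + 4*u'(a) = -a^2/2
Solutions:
 u(a) = C1 + a^4/72 - a^3/24 + 3*a^2/8


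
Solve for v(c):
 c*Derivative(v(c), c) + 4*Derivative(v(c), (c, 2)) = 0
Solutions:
 v(c) = C1 + C2*erf(sqrt(2)*c/4)


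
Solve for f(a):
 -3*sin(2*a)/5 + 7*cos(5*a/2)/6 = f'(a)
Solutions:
 f(a) = C1 + 7*sin(5*a/2)/15 + 3*cos(2*a)/10


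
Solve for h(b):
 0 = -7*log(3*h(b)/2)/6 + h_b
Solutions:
 6*Integral(1/(-log(_y) - log(3) + log(2)), (_y, h(b)))/7 = C1 - b


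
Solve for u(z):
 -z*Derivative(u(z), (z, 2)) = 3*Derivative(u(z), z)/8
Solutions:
 u(z) = C1 + C2*z^(5/8)


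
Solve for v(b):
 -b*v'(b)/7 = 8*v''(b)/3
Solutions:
 v(b) = C1 + C2*erf(sqrt(21)*b/28)


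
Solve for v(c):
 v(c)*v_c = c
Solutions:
 v(c) = -sqrt(C1 + c^2)
 v(c) = sqrt(C1 + c^2)


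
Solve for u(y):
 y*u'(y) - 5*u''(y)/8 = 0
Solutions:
 u(y) = C1 + C2*erfi(2*sqrt(5)*y/5)


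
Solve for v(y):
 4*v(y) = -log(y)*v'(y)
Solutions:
 v(y) = C1*exp(-4*li(y))


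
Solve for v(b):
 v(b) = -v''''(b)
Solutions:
 v(b) = (C1*sin(sqrt(2)*b/2) + C2*cos(sqrt(2)*b/2))*exp(-sqrt(2)*b/2) + (C3*sin(sqrt(2)*b/2) + C4*cos(sqrt(2)*b/2))*exp(sqrt(2)*b/2)


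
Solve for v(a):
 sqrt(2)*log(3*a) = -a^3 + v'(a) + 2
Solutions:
 v(a) = C1 + a^4/4 + sqrt(2)*a*log(a) - 2*a - sqrt(2)*a + sqrt(2)*a*log(3)


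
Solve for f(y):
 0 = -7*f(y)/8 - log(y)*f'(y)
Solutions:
 f(y) = C1*exp(-7*li(y)/8)


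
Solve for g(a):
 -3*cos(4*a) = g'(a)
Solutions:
 g(a) = C1 - 3*sin(4*a)/4


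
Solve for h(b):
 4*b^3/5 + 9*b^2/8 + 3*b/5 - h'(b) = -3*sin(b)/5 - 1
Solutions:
 h(b) = C1 + b^4/5 + 3*b^3/8 + 3*b^2/10 + b - 3*cos(b)/5


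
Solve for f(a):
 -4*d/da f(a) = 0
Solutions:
 f(a) = C1


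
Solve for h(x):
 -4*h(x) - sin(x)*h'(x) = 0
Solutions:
 h(x) = C1*(cos(x)^2 + 2*cos(x) + 1)/(cos(x)^2 - 2*cos(x) + 1)


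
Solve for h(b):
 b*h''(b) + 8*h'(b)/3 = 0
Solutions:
 h(b) = C1 + C2/b^(5/3)


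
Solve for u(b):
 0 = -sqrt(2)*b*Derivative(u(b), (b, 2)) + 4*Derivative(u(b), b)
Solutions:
 u(b) = C1 + C2*b^(1 + 2*sqrt(2))


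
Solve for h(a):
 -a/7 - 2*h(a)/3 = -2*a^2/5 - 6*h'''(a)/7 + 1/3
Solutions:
 h(a) = C3*exp(21^(1/3)*a/3) + 3*a^2/5 - 3*a/14 + (C1*sin(3^(5/6)*7^(1/3)*a/6) + C2*cos(3^(5/6)*7^(1/3)*a/6))*exp(-21^(1/3)*a/6) - 1/2


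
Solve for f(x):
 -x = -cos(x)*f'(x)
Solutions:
 f(x) = C1 + Integral(x/cos(x), x)


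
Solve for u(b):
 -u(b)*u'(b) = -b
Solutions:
 u(b) = -sqrt(C1 + b^2)
 u(b) = sqrt(C1 + b^2)


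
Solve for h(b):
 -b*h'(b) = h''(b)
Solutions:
 h(b) = C1 + C2*erf(sqrt(2)*b/2)


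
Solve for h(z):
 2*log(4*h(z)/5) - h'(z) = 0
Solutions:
 -Integral(1/(log(_y) - log(5) + 2*log(2)), (_y, h(z)))/2 = C1 - z


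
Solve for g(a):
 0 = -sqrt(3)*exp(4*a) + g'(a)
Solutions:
 g(a) = C1 + sqrt(3)*exp(4*a)/4


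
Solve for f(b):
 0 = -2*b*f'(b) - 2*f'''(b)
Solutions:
 f(b) = C1 + Integral(C2*airyai(-b) + C3*airybi(-b), b)


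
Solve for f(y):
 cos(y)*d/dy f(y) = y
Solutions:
 f(y) = C1 + Integral(y/cos(y), y)


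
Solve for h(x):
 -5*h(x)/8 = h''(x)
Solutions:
 h(x) = C1*sin(sqrt(10)*x/4) + C2*cos(sqrt(10)*x/4)


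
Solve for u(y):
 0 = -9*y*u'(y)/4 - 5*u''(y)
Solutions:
 u(y) = C1 + C2*erf(3*sqrt(10)*y/20)


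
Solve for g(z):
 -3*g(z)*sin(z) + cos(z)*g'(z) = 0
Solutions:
 g(z) = C1/cos(z)^3


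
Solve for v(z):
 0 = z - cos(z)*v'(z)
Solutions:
 v(z) = C1 + Integral(z/cos(z), z)


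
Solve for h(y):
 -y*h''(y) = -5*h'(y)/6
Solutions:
 h(y) = C1 + C2*y^(11/6)


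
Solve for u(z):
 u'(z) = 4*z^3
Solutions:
 u(z) = C1 + z^4


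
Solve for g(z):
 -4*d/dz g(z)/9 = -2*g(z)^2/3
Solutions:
 g(z) = -2/(C1 + 3*z)


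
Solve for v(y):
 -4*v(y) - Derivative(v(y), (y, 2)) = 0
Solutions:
 v(y) = C1*sin(2*y) + C2*cos(2*y)


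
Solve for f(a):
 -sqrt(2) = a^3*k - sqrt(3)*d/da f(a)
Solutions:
 f(a) = C1 + sqrt(3)*a^4*k/12 + sqrt(6)*a/3


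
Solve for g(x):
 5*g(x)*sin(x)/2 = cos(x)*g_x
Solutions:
 g(x) = C1/cos(x)^(5/2)


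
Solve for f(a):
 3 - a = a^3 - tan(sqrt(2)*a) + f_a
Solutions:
 f(a) = C1 - a^4/4 - a^2/2 + 3*a - sqrt(2)*log(cos(sqrt(2)*a))/2


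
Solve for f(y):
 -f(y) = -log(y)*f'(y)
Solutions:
 f(y) = C1*exp(li(y))


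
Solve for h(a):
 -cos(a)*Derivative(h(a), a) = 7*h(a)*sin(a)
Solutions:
 h(a) = C1*cos(a)^7


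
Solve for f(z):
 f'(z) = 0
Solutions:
 f(z) = C1


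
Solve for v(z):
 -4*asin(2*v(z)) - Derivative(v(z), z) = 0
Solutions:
 Integral(1/asin(2*_y), (_y, v(z))) = C1 - 4*z


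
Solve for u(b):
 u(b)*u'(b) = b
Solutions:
 u(b) = -sqrt(C1 + b^2)
 u(b) = sqrt(C1 + b^2)


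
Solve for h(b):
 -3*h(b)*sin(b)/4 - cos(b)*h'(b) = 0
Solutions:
 h(b) = C1*cos(b)^(3/4)


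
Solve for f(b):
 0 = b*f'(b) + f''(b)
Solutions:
 f(b) = C1 + C2*erf(sqrt(2)*b/2)


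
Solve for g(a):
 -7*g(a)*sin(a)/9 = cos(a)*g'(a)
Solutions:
 g(a) = C1*cos(a)^(7/9)


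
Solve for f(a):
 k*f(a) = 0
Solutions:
 f(a) = 0


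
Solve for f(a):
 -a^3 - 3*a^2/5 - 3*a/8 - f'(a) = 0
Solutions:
 f(a) = C1 - a^4/4 - a^3/5 - 3*a^2/16


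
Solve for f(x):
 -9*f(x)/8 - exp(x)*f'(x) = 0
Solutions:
 f(x) = C1*exp(9*exp(-x)/8)


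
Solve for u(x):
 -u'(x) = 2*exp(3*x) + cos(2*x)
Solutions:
 u(x) = C1 - 2*exp(3*x)/3 - sin(2*x)/2


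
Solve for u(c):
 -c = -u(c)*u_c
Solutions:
 u(c) = -sqrt(C1 + c^2)
 u(c) = sqrt(C1 + c^2)


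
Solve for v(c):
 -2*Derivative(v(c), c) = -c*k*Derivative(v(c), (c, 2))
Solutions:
 v(c) = C1 + c^(((re(k) + 2)*re(k) + im(k)^2)/(re(k)^2 + im(k)^2))*(C2*sin(2*log(c)*Abs(im(k))/(re(k)^2 + im(k)^2)) + C3*cos(2*log(c)*im(k)/(re(k)^2 + im(k)^2)))


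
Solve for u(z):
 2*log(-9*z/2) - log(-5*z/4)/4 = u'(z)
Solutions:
 u(z) = C1 + 7*z*log(-z)/4 + z*(-log(20) - 7/4 + log(2)/2 + 3*log(5)/4 + 4*log(3))


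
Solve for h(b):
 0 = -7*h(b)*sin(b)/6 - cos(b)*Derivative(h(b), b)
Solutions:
 h(b) = C1*cos(b)^(7/6)


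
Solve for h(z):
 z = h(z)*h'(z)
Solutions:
 h(z) = -sqrt(C1 + z^2)
 h(z) = sqrt(C1 + z^2)


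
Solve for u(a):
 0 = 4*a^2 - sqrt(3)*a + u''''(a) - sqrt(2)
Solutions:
 u(a) = C1 + C2*a + C3*a^2 + C4*a^3 - a^6/90 + sqrt(3)*a^5/120 + sqrt(2)*a^4/24


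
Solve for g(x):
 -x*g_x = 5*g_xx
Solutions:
 g(x) = C1 + C2*erf(sqrt(10)*x/10)


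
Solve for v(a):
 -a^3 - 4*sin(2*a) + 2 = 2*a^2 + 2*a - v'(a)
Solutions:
 v(a) = C1 + a^4/4 + 2*a^3/3 + a^2 - 2*a - 2*cos(2*a)


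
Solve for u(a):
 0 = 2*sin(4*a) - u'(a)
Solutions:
 u(a) = C1 - cos(4*a)/2


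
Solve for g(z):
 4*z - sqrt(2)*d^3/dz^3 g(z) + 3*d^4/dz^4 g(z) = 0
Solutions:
 g(z) = C1 + C2*z + C3*z^2 + C4*exp(sqrt(2)*z/3) + sqrt(2)*z^4/12 + z^3


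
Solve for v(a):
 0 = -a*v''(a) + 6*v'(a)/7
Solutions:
 v(a) = C1 + C2*a^(13/7)


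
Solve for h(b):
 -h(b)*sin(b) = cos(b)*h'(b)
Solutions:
 h(b) = C1*cos(b)


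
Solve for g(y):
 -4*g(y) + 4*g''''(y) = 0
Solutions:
 g(y) = C1*exp(-y) + C2*exp(y) + C3*sin(y) + C4*cos(y)


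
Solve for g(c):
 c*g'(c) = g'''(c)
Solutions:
 g(c) = C1 + Integral(C2*airyai(c) + C3*airybi(c), c)


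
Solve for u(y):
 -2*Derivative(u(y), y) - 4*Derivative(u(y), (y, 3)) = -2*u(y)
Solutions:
 u(y) = C1*exp(6^(1/3)*y*(-(9 + sqrt(87))^(1/3) + 6^(1/3)/(9 + sqrt(87))^(1/3))/12)*sin(2^(1/3)*3^(1/6)*y*(3*2^(1/3)/(9 + sqrt(87))^(1/3) + 3^(2/3)*(9 + sqrt(87))^(1/3))/12) + C2*exp(6^(1/3)*y*(-(9 + sqrt(87))^(1/3) + 6^(1/3)/(9 + sqrt(87))^(1/3))/12)*cos(2^(1/3)*3^(1/6)*y*(3*2^(1/3)/(9 + sqrt(87))^(1/3) + 3^(2/3)*(9 + sqrt(87))^(1/3))/12) + C3*exp(-6^(1/3)*y*(-(9 + sqrt(87))^(1/3) + 6^(1/3)/(9 + sqrt(87))^(1/3))/6)


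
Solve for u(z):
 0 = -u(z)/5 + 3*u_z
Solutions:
 u(z) = C1*exp(z/15)


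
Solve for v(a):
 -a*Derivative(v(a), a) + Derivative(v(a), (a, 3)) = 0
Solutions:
 v(a) = C1 + Integral(C2*airyai(a) + C3*airybi(a), a)


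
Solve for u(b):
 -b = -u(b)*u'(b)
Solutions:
 u(b) = -sqrt(C1 + b^2)
 u(b) = sqrt(C1 + b^2)


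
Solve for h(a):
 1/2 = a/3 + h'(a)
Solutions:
 h(a) = C1 - a^2/6 + a/2


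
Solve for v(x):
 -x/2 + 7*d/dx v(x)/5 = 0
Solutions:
 v(x) = C1 + 5*x^2/28


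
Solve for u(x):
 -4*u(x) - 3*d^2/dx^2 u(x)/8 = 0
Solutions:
 u(x) = C1*sin(4*sqrt(6)*x/3) + C2*cos(4*sqrt(6)*x/3)


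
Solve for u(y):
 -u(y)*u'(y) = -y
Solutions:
 u(y) = -sqrt(C1 + y^2)
 u(y) = sqrt(C1 + y^2)


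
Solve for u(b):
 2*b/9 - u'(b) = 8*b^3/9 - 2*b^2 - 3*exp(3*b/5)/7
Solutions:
 u(b) = C1 - 2*b^4/9 + 2*b^3/3 + b^2/9 + 5*exp(3*b/5)/7


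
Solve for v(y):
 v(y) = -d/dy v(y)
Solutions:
 v(y) = C1*exp(-y)


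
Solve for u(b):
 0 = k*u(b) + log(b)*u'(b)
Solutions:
 u(b) = C1*exp(-k*li(b))


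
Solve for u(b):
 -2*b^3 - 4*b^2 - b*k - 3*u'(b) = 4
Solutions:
 u(b) = C1 - b^4/6 - 4*b^3/9 - b^2*k/6 - 4*b/3


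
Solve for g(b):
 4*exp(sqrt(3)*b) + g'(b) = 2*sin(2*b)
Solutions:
 g(b) = C1 - 4*sqrt(3)*exp(sqrt(3)*b)/3 - cos(2*b)


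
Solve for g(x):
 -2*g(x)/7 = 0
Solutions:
 g(x) = 0


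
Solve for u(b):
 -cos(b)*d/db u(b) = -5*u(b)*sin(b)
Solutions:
 u(b) = C1/cos(b)^5


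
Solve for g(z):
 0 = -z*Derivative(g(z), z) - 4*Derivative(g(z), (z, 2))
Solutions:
 g(z) = C1 + C2*erf(sqrt(2)*z/4)


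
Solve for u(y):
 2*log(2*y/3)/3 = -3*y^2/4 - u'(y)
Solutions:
 u(y) = C1 - y^3/4 - 2*y*log(y)/3 - 2*y*log(2)/3 + 2*y/3 + 2*y*log(3)/3


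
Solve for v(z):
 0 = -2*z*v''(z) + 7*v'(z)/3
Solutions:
 v(z) = C1 + C2*z^(13/6)


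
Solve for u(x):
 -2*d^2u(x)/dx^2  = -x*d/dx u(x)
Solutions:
 u(x) = C1 + C2*erfi(x/2)


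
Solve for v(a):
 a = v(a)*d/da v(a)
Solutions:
 v(a) = -sqrt(C1 + a^2)
 v(a) = sqrt(C1 + a^2)


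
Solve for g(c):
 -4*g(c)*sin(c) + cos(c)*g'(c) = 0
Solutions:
 g(c) = C1/cos(c)^4


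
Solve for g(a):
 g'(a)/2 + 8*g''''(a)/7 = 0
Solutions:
 g(a) = C1 + C4*exp(-2^(2/3)*7^(1/3)*a/4) + (C2*sin(2^(2/3)*sqrt(3)*7^(1/3)*a/8) + C3*cos(2^(2/3)*sqrt(3)*7^(1/3)*a/8))*exp(2^(2/3)*7^(1/3)*a/8)


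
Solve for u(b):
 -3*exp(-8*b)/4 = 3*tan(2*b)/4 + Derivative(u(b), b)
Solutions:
 u(b) = C1 - 3*log(tan(2*b)^2 + 1)/16 + 3*exp(-8*b)/32


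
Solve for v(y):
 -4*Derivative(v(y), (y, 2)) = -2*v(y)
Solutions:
 v(y) = C1*exp(-sqrt(2)*y/2) + C2*exp(sqrt(2)*y/2)


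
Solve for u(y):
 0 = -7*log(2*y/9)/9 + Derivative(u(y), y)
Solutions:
 u(y) = C1 + 7*y*log(y)/9 - 14*y*log(3)/9 - 7*y/9 + 7*y*log(2)/9


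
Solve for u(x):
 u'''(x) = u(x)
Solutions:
 u(x) = C3*exp(x) + (C1*sin(sqrt(3)*x/2) + C2*cos(sqrt(3)*x/2))*exp(-x/2)


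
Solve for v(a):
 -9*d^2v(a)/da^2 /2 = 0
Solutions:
 v(a) = C1 + C2*a


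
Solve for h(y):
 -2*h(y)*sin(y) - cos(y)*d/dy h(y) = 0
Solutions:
 h(y) = C1*cos(y)^2


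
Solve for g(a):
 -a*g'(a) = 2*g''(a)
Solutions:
 g(a) = C1 + C2*erf(a/2)


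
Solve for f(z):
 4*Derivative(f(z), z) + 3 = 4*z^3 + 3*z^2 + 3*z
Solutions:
 f(z) = C1 + z^4/4 + z^3/4 + 3*z^2/8 - 3*z/4


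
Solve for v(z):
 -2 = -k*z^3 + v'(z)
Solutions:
 v(z) = C1 + k*z^4/4 - 2*z


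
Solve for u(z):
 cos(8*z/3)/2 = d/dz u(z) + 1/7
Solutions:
 u(z) = C1 - z/7 + 3*sin(8*z/3)/16


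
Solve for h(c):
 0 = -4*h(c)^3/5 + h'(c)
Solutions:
 h(c) = -sqrt(10)*sqrt(-1/(C1 + 4*c))/2
 h(c) = sqrt(10)*sqrt(-1/(C1 + 4*c))/2


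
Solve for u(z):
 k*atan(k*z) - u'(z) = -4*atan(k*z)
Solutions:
 u(z) = C1 + (k + 4)*Piecewise((z*atan(k*z) - log(k^2*z^2 + 1)/(2*k), Ne(k, 0)), (0, True))


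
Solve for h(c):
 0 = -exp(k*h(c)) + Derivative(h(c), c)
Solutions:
 h(c) = Piecewise((log(-1/(C1*k + c*k))/k, Ne(k, 0)), (nan, True))
 h(c) = Piecewise((C1 + c, Eq(k, 0)), (nan, True))


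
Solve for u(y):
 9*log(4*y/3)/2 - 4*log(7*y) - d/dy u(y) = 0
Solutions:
 u(y) = C1 + y*log(y)/2 - y*log(583443) - y/2 + y*log(3)/2 + 9*y*log(2)


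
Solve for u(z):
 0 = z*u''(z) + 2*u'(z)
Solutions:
 u(z) = C1 + C2/z


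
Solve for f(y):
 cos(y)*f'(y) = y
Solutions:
 f(y) = C1 + Integral(y/cos(y), y)


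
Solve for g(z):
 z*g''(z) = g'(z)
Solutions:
 g(z) = C1 + C2*z^2


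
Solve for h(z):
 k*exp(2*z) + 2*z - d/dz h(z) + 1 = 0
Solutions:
 h(z) = C1 + k*exp(2*z)/2 + z^2 + z


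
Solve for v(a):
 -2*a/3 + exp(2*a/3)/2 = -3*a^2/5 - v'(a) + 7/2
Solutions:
 v(a) = C1 - a^3/5 + a^2/3 + 7*a/2 - 3*exp(2*a/3)/4


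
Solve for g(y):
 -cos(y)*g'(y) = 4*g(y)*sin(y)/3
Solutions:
 g(y) = C1*cos(y)^(4/3)


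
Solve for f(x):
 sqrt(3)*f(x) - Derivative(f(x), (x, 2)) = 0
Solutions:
 f(x) = C1*exp(-3^(1/4)*x) + C2*exp(3^(1/4)*x)


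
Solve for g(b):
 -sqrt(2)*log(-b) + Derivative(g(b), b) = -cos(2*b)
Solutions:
 g(b) = C1 + sqrt(2)*b*(log(-b) - 1) - sin(2*b)/2


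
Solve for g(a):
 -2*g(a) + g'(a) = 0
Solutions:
 g(a) = C1*exp(2*a)


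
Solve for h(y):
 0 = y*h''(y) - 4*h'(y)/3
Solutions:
 h(y) = C1 + C2*y^(7/3)


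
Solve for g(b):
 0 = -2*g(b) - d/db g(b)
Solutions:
 g(b) = C1*exp(-2*b)


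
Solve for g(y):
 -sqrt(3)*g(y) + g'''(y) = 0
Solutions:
 g(y) = C3*exp(3^(1/6)*y) + (C1*sin(3^(2/3)*y/2) + C2*cos(3^(2/3)*y/2))*exp(-3^(1/6)*y/2)


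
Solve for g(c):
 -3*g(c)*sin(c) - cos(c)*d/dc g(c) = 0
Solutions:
 g(c) = C1*cos(c)^3


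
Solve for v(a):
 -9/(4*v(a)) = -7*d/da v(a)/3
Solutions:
 v(a) = -sqrt(C1 + 378*a)/14
 v(a) = sqrt(C1 + 378*a)/14


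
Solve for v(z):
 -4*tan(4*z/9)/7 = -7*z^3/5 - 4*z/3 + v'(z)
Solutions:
 v(z) = C1 + 7*z^4/20 + 2*z^2/3 + 9*log(cos(4*z/9))/7


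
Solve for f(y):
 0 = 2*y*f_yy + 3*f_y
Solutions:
 f(y) = C1 + C2/sqrt(y)


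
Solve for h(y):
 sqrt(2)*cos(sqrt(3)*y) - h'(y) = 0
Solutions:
 h(y) = C1 + sqrt(6)*sin(sqrt(3)*y)/3


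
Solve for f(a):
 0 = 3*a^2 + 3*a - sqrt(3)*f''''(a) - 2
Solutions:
 f(a) = C1 + C2*a + C3*a^2 + C4*a^3 + sqrt(3)*a^6/360 + sqrt(3)*a^5/120 - sqrt(3)*a^4/36


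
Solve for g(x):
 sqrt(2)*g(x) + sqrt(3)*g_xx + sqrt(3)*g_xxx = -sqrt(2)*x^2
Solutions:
 g(x) = C1*exp(x*(-2 + (1 + 9*sqrt(6)/2 + sqrt(-4 + (2 + 9*sqrt(6))^2)/2)^(-1/3) + (1 + 9*sqrt(6)/2 + sqrt(-4 + (2 + 9*sqrt(6))^2)/2)^(1/3))/6)*sin(sqrt(3)*x*(-(1 + 9*sqrt(6)/2 + sqrt(-4 + (2 + 9*sqrt(6))^2)/2)^(1/3) + (1 + 9*sqrt(6)/2 + sqrt(-4 + (2 + 9*sqrt(6))^2)/2)^(-1/3))/6) + C2*exp(x*(-2 + (1 + 9*sqrt(6)/2 + sqrt(-4 + (2 + 9*sqrt(6))^2)/2)^(-1/3) + (1 + 9*sqrt(6)/2 + sqrt(-4 + (2 + 9*sqrt(6))^2)/2)^(1/3))/6)*cos(sqrt(3)*x*(-(1 + 9*sqrt(6)/2 + sqrt(-4 + (2 + 9*sqrt(6))^2)/2)^(1/3) + (1 + 9*sqrt(6)/2 + sqrt(-4 + (2 + 9*sqrt(6))^2)/2)^(-1/3))/6) + C3*exp(-x*((1 + 9*sqrt(6)/2 + sqrt(-4 + (2 + 9*sqrt(6))^2)/2)^(-1/3) + 1 + (1 + 9*sqrt(6)/2 + sqrt(-4 + (2 + 9*sqrt(6))^2)/2)^(1/3))/3) - x^2 + sqrt(6)
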